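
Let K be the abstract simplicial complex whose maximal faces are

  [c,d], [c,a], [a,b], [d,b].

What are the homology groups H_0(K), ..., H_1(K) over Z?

H_0 = Z,  H_1 = Z.

Take the total order a < b < c < d on the vertex set. Then K (dimension 1) consists of the simplices:

  0-simplices (4): a, b, c, d
  1-simplices (4): ab, ac, bd, cd

giving chain groups C_0 ≅ Z^4, C_1 ≅ Z^4.

Boundary ∂_1: C_1 → C_0 maps an edge to its endpoints' difference, ∂[p,q] = q − p.
As a 4×4 matrix over Z this has rank 3, with invariant factors (1,1,1).

Reading off H_k = ker ∂_k / im ∂_{k+1}:

  H_0: rank C_0 − rank ∂_1 = 4 − 3 = 1, and the invariant factors of ∂_1 are all 1, so H_0 ≅ Z.
  H_1: rank ker ∂_1 − rank ∂_2 = (4 − 3) − 0 = 1, and there is no ∂_2, so H_1 ≅ Z.

As a check, the Euler characteristic is 4 − 4 = 0, which agrees with 1 − 1 = 0.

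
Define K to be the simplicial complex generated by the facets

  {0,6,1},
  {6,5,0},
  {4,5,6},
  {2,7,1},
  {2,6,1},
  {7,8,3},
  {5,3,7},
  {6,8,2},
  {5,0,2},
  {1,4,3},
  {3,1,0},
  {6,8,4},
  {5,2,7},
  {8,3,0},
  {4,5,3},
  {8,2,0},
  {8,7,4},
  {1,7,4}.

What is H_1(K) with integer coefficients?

Take the total order 0 < 1 < 2 < 3 < 4 < 5 < 6 < 7 < 8 on the vertex set. Then K (dimension 2) consists of the simplices:

  0-simplices (9): [0], [1], [2], [3], [4], [5], [6], [7], [8]
  1-simplices (27): (27 of them)
  2-simplices (18): [0,1,3], [0,1,6], [0,2,5], [0,2,8], [0,3,8], [0,5,6], [1,2,6], [1,2,7], [1,3,4], [1,4,7], [2,5,7], [2,6,8], [3,4,5], [3,5,7], [3,7,8], [4,5,6], [4,6,8], [4,7,8]

giving chain groups C_0 ≅ Z^9, C_1 ≅ Z^27, C_2 ≅ Z^18.

Boundary ∂_1: C_1 → C_0 sends each edge [p,q] (with p < q) to q − p.
As a 9×27 matrix over Z this has rank 8, with invariant factors (1,1,1,1,1,1,1,1).

∂_2: C_2 → C_1 acts by ∂[p,q,r] = [q,r] − [p,r] + [p,q]. For instance
  ∂[1,2,7] = [2,7] − [1,7] + [1,2],
  ∂[1,4,7] = [4,7] − [1,7] + [1,4].
The 27×18 boundary matrix has rank 18 and Smith normal form diag(1,1,1,1,1,1,1,1,1,1,1,1,1,1,1,1,1,2).

Reading off H_k = ker ∂_k / im ∂_{k+1}:

  H_1: rank ker ∂_1 − rank ∂_2 = (27 − 8) − 18 = 1, and ∂_2 has invariant factor 2 > 1, so H_1 = Z ⊕ Z/2Z.

(K is a triangulation of the Klein bottle.)

H_1 = Z ⊕ Z/2Z.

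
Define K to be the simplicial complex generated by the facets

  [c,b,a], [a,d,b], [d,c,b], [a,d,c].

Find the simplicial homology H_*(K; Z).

H_0 = Z,  H_1 = 0,  H_2 = Z.

Take the total order a < b < c < d on the vertex set. Then K (dimension 2) consists of the simplices:

  0-simplices (4): a, b, c, d
  1-simplices (6): ab, ac, ad, bc, bd, cd
  2-simplices (4): abc, abd, acd, bcd

giving chain groups C_0 ≅ Z^4, C_1 ≅ Z^6, C_2 ≅ Z^4.

∂_1: C_1 → C_0 sends each edge [p,q] (with p < q) to q − p. For instance
  ∂ad = d − a.
The 4×6 boundary matrix has rank 3 and Smith normal form diag(1,1,1).

The boundary map ∂_2: C_2 → C_1 sends each 2-simplex [p,q,r] to [q,r] − [p,r] + [p,q]. For instance
  ∂acd = cd − ad + ac,
  ∂abd = bd − ad + ab.
The resulting 6×4 matrix has rank 3, and its Smith normal form has invariant factors (1,1,1).

Reading off H_k = ker ∂_k / im ∂_{k+1}:

  H_0: rank C_0 − rank ∂_1 = 4 − 3 = 1, and the invariant factors of ∂_1 are all 1, so H_0 = Z.
  H_1: rank ker ∂_1 − rank ∂_2 = (6 − 3) − 3 = 0, and the invariant factors of ∂_2 are all 1, so H_1 = 0.
  H_2: rank ker ∂_2 − rank ∂_3 = (4 − 3) − 0 = 1, and there is no ∂_3, so H_2 = Z.

As a check, the Euler characteristic is 4 − 6 + 4 = 2, which agrees with 1 − 0 + 1 = 2.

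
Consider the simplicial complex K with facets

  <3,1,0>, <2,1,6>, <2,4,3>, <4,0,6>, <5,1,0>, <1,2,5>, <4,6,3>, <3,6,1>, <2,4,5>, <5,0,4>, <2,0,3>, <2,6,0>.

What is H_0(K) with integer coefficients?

Take the total order 0 < 1 < 2 < 3 < 4 < 5 < 6 on the vertex set. Then K (dimension 2) consists of the simplices:

  0-simplices (7): [0], [1], [2], [3], [4], [5], [6]
  1-simplices (18): [0,1], [0,2], [0,3], [0,4], [0,5], [0,6], [1,2], [1,3], [1,5], [1,6], [2,3], [2,4], [2,5], [2,6], [3,4], [3,6], [4,5], [4,6]
  2-simplices (12): [0,1,3], [0,1,5], [0,2,3], [0,2,6], [0,4,5], [0,4,6], [1,2,5], [1,2,6], [1,3,6], [2,3,4], [2,4,5], [3,4,6]

giving chain groups C_0 ≅ Z^7, C_1 ≅ Z^18, C_2 ≅ Z^12.

∂_1: C_1 → C_0 sends each edge [p,q] (with p < q) to q − p.
The resulting 7×18 matrix has rank 6, and its Smith normal form has invariant factors (1,1,1,1,1,1).

The boundary map ∂_2: C_2 → C_1 maps a triangle to the signed sum of its edges. For instance
  ∂[1,2,6] = [2,6] − [1,6] + [1,2],
  ∂[0,4,5] = [4,5] − [0,5] + [0,4].
As a 18×12 matrix over Z this has rank 12, with invariant factors (1,1,1,1,1,1,1,1,1,1,1,2).

Reading off H_k = ker ∂_k / im ∂_{k+1}:

  H_0: rank C_0 − rank ∂_1 = 7 − 6 = 1, and the invariant factors of ∂_1 are all 1, so H_0 ≅ Z.

H_0 = Z.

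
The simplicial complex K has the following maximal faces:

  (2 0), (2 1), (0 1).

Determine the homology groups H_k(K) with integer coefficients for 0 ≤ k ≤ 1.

H_0 ≅ Z,  H_1 ≅ Z.

Order the vertices as 0 < 1 < 2. Listing each simplex with vertices in this order, K has dimension 1 with simplices:

  0-simplices (3): [0], [1], [2]
  1-simplices (3): [0,1], [0,2], [1,2]

giving chain groups C_0 ≅ Z^3, C_1 ≅ Z^3.

Boundary ∂_1: C_1 → C_0 is given by ∂[p,q] = [q] − [p].
This gives a 3×3 integer matrix of rank 2; reducing to Smith normal form yields diagonal entries (1,1).

Computing H_k = (kernel of ∂_k) / (image of ∂_{k+1}):

  H_0: rank C_0 − rank ∂_1 = 3 − 2 = 1, and the invariant factors of ∂_1 are all 1, so H_0 = Z.
  H_1: rank ker ∂_1 − rank ∂_2 = (3 − 2) − 0 = 1, and there is no ∂_2, so H_1 = Z.

As a check, the Euler characteristic is 3 − 3 = 0, which agrees with 1 − 1 = 0.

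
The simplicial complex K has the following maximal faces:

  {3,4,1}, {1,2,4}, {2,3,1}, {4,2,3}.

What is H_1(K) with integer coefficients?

Order the vertices as 1 < 2 < 3 < 4. Listing each simplex with vertices in this order, K has dimension 2 with simplices:

  0-simplices (4): [1], [2], [3], [4]
  1-simplices (6): [1,2], [1,3], [1,4], [2,3], [2,4], [3,4]
  2-simplices (4): [1,2,3], [1,2,4], [1,3,4], [2,3,4]

giving chain groups C_0 ≅ Z^4, C_1 ≅ Z^6, C_2 ≅ Z^4.

∂_1: C_1 → C_0 sends each edge [p,q] (with p < q) to q − p. For instance
  ∂[1,2] = [2] − [1].
As a 4×6 matrix over Z this has rank 3, with invariant factors (1,1,1).

∂_2: C_2 → C_1 maps a triangle to the signed sum of its edges. For instance
  ∂[1,2,4] = [2,4] − [1,4] + [1,2],
  ∂[2,3,4] = [3,4] − [2,4] + [2,3].
As a 6×4 matrix over Z this has rank 3, with invariant factors (1,1,1).

From H_k ≅ ker(∂_k) / im(∂_{k+1}) we obtain:

  H_1: rank ker ∂_1 − rank ∂_2 = (6 − 3) − 3 = 0, and the invariant factors of ∂_2 are all 1, so H_1 = 0.

H_1 = 0.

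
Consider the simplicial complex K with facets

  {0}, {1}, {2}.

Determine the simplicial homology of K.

H_0 = Z^3.

Fix the vertex order 0 < 1 < 2 and write every simplex with vertices in increasing order. Then dim K = 0 and the simplices of K are:

  0-simplices (3): [0], [1], [2]

giving chain groups C_0 ≅ Z^3.

Computing H_k = (kernel of ∂_k) / (image of ∂_{k+1}):

  H_0: rank C_0 − rank ∂_1 = 3 − 0 = 3, and there is no ∂_1, so H_0 = Z^3.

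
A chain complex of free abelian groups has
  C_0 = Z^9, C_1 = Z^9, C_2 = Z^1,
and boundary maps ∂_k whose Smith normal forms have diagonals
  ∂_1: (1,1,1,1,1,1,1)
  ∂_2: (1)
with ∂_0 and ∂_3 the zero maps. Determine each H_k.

H_0: b_0 = 9 − 0 − 7 = 2; torsion from ∂_1 factors > 1: none. So H_0 ≅ Z^2.
H_1: b_1 = 9 − 7 − 1 = 1; torsion from ∂_2 factors > 1: none. So H_1 ≅ Z.
H_2: b_2 = 1 − 1 − 0 = 0; torsion from ∂_3 factors > 1: none. So H_2 ≅ 0.

H_0 ≅ Z^2,  H_1 ≅ Z,  H_2 = 0.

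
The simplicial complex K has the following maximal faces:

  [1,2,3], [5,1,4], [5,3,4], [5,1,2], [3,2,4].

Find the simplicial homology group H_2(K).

Take the total order 1 < 2 < 3 < 4 < 5 on the vertex set. Then K (dimension 2) consists of the simplices:

  0-simplices (5): [1], [2], [3], [4], [5]
  1-simplices (10): [1,2], [1,3], [1,4], [1,5], [2,3], [2,4], [2,5], [3,4], [3,5], [4,5]
  2-simplices (5): [1,2,3], [1,2,5], [1,4,5], [2,3,4], [3,4,5]

giving chain groups C_0 ≅ Z^5, C_1 ≅ Z^10, C_2 ≅ Z^5.

Boundary ∂_1: C_1 → C_0 sends each edge [p,q] (with p < q) to q − p. For instance
  ∂[3,4] = [4] − [3].
As a 5×10 matrix over Z this has rank 4, with invariant factors (1,1,1,1).

Boundary ∂_2: C_2 → C_1 sends each 2-simplex [p,q,r] to [q,r] − [p,r] + [p,q]. For instance
  ∂[1,4,5] = [4,5] − [1,5] + [1,4],
  ∂[1,2,5] = [2,5] − [1,5] + [1,2].
The 10×5 boundary matrix has rank 5 and Smith normal form diag(1,1,1,1,1).

Reading off H_k = ker ∂_k / im ∂_{k+1}:

  H_2: rank ker ∂_2 − rank ∂_3 = (5 − 5) − 0 = 0, and there is no ∂_3, so H_2 ≅ 0.

(K is a triangulation of the Möbius band.)

H_2 ≅ 0.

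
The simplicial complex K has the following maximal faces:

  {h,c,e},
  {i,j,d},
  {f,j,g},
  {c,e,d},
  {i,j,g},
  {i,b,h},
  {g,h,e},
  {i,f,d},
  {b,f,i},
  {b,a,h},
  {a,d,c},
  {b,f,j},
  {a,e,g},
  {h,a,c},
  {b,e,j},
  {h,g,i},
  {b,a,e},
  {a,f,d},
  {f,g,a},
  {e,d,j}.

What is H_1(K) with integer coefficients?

We work with the vertex ordering a < b < c < d < e < f < g < h < i < j. The simplices of K, each written with vertices in increasing order, are:

  0-simplices (10): a, b, c, d, e, f, g, h, i, j
  1-simplices (30): ab, ac, ad, ae, af, ag, ah, be, bf, bh, bi, bj, cd, ce, ch, de, df, di, dj, eg, eh, ej, fg, fi, fj, gh, gi, gj, hi, ij
  2-simplices (20): abe, abh, acd, ach, adf, aeg, afg, bej, bfi, bfj, bhi, cde, ceh, dej, dfi, dij, egh, fgj, ghi, gij

so the chain groups are C_0 ≅ Z^10, C_1 ≅ Z^30, C_2 ≅ Z^20.

The boundary map ∂_1: C_1 → C_0 is given by ∂[p,q] = [q] − [p]. For instance
  ∂gh = h − g.
As a 10×30 matrix over Z this has rank 9, with invariant factors (1,1,1,1,1,1,1,1,1).

The boundary map ∂_2: C_2 → C_1 maps a triangle to the signed sum of its edges. For instance
  ∂dfi = fi − di + df,
  ∂abh = bh − ah + ab.
This gives a 30×20 integer matrix of rank 20; reducing to Smith normal form yields diagonal entries (1,1,1,1,1,1,1,1,1,1,1,1,1,1,1,1,1,1,1,2).

From H_k ≅ ker(∂_k) / im(∂_{k+1}) we obtain:

  H_1: rank ker ∂_1 − rank ∂_2 = (30 − 9) − 20 = 1, and ∂_2 has invariant factor 2 > 1, so H_1 ≅ Z ⊕ Z_2.

H_1 = Z ⊕ Z_2.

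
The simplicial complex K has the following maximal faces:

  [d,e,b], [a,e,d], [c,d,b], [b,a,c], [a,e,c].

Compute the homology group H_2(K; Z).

Fix the vertex order a < b < c < d < e and write every simplex with vertices in increasing order. Then dim K = 2 and the simplices of K are:

  0-simplices (5): a, b, c, d, e
  1-simplices (10): ab, ac, ad, ae, bc, bd, be, cd, ce, de
  2-simplices (5): abc, ace, ade, bcd, bde

so the chain groups are C_0 ≅ Z^5, C_1 ≅ Z^10, C_2 ≅ Z^5.

Boundary ∂_1: C_1 → C_0 maps an edge to its endpoints' difference, ∂[p,q] = q − p. For instance
  ∂ad = d − a.
The 5×10 boundary matrix has rank 4 and Smith normal form diag(1,1,1,1).

The boundary map ∂_2: C_2 → C_1 acts by ∂[p,q,r] = [q,r] − [p,r] + [p,q]. For instance
  ∂ace = ce − ae + ac,
  ∂ade = de − ae + ad.
The resulting 10×5 matrix has rank 5, and its Smith normal form has invariant factors (1,1,1,1,1).

From H_k ≅ ker(∂_k) / im(∂_{k+1}) we obtain:

  H_2: rank ker ∂_2 − rank ∂_3 = (5 − 5) − 0 = 0, and there is no ∂_3, so H_2 = 0.

H_2 ≅ 0.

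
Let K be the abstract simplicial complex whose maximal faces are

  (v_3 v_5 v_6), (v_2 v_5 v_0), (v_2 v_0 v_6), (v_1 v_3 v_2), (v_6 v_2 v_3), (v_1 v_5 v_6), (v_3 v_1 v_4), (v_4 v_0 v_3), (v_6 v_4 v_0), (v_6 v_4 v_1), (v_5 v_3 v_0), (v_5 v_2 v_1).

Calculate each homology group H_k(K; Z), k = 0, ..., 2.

H_0 ≅ Z,  H_1 ≅ Z/2,  H_2 = 0.

We work with the vertex ordering v_0 < v_1 < v_2 < v_3 < v_4 < v_5 < v_6. The simplices of K, each written with vertices in increasing order, are:

  0-simplices (7): [v_0], [v_1], [v_2], [v_3], [v_4], [v_5], [v_6]
  1-simplices (18): (18 of them)
  2-simplices (12): (12 of them)

so the chain groups are C_0 ≅ Z^7, C_1 ≅ Z^18, C_2 ≅ Z^12.

The boundary map ∂_1: C_1 → C_0 maps an edge to its endpoints' difference, ∂[p,q] = q − p.
This gives a 7×18 integer matrix of rank 6; reducing to Smith normal form yields diagonal entries (1,1,1,1,1,1).

Boundary ∂_2: C_2 → C_1 maps a triangle to the signed sum of its edges. For instance
  ∂[v_1,v_4,v_6] = [v_4,v_6] − [v_1,v_6] + [v_1,v_4],
  ∂[v_1,v_2,v_3] = [v_2,v_3] − [v_1,v_3] + [v_1,v_2].
As a 18×12 matrix over Z this has rank 12, with invariant factors (1,1,1,1,1,1,1,1,1,1,1,2).

Computing H_k = (kernel of ∂_k) / (image of ∂_{k+1}):

  H_0: rank C_0 − rank ∂_1 = 7 − 6 = 1, and the invariant factors of ∂_1 are all 1, so H_0 = Z.
  H_1: rank ker ∂_1 − rank ∂_2 = (18 − 6) − 12 = 0, and ∂_2 has invariant factor 2 > 1, so H_1 = Z/2.
  H_2: rank ker ∂_2 − rank ∂_3 = (12 − 12) − 0 = 0, and there is no ∂_3, so H_2 = 0.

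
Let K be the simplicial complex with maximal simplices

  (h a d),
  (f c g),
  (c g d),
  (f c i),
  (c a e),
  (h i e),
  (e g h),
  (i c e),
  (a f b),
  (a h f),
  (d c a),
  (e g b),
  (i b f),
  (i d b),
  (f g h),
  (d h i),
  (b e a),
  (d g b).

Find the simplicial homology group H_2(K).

H_2 = Z.

K has 9 vertices, 27 edges, 18 triangles.
rank ∂_2 = 17, rank ∂_3 = 0 ⇒ b_2 = 18 − 17 − 0 = 1. So H_2 = Z.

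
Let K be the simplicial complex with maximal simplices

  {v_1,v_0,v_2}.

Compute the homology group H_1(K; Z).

H_1 ≅ 0.

Fix the vertex order v_0 < v_1 < v_2 and write every simplex with vertices in increasing order. Then dim K = 2 and the simplices of K are:

  0-simplices (3): [v_0], [v_1], [v_2]
  1-simplices (3): [v_0,v_1], [v_0,v_2], [v_1,v_2]
  2-simplices (1): [v_0,v_1,v_2]

giving chain groups C_0 ≅ Z^3, C_1 ≅ Z^3, C_2 ≅ Z^1.

∂_1: C_1 → C_0 maps an edge to its endpoints' difference, ∂[p,q] = q − p. For instance
  ∂[v_0,v_1] = [v_1] − [v_0].
As a 3×3 matrix over Z this has rank 2, with invariant factors (1,1).

The boundary map ∂_2: C_2 → C_1 acts by ∂[p,q,r] = [q,r] − [p,r] + [p,q]. For instance
  ∂[v_0,v_1,v_2] = [v_1,v_2] − [v_0,v_2] + [v_0,v_1].
As a 3×1 matrix over Z this has rank 1, with invariant factors (1).

Computing H_k = (kernel of ∂_k) / (image of ∂_{k+1}):

  H_1: rank ker ∂_1 − rank ∂_2 = (3 − 2) − 1 = 0, and the invariant factors of ∂_2 are all 1, so H_1 ≅ 0.

(K is a triangulation of the 2-simplex.)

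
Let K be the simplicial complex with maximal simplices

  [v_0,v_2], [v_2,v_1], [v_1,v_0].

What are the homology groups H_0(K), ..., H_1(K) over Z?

K has 3 vertices, 3 edges.
rank ∂_0 = 0, rank ∂_1 = 2 ⇒ b_0 = 3 − 0 − 2 = 1; all invariant factors of ∂_1 are 1 so no torsion. So H_0 ≅ Z.
rank ∂_1 = 2, rank ∂_2 = 0 ⇒ b_1 = 3 − 2 − 0 = 1. So H_1 ≅ Z.

H_0 ≅ Z,  H_1 ≅ Z.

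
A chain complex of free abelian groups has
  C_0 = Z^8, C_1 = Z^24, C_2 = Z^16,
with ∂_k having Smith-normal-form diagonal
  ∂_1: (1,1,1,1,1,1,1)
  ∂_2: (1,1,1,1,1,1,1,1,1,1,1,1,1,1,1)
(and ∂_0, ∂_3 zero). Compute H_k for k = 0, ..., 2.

H_0: b_0 = 8 − 0 − 7 = 1; torsion from ∂_1 factors > 1: none. So H_0 = Z.
H_1: b_1 = 24 − 7 − 15 = 2; torsion from ∂_2 factors > 1: none. So H_1 = Z^2.
H_2: b_2 = 16 − 15 − 0 = 1; torsion from ∂_3 factors > 1: none. So H_2 = Z.

H_0 = Z,  H_1 = Z^2,  H_2 = Z.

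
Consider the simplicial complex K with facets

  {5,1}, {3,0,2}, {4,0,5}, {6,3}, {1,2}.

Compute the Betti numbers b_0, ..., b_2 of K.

b_0 = 1, b_1 = 1, b_2 = 0.

We work with the vertex ordering 0 < 1 < 2 < 3 < 4 < 5 < 6. The simplices of K, each written with vertices in increasing order, are:

  0-simplices (7): [0], [1], [2], [3], [4], [5], [6]
  1-simplices (9): [0,2], [0,3], [0,4], [0,5], [1,2], [1,5], [2,3], [3,6], [4,5]
  2-simplices (2): [0,2,3], [0,4,5]

so the chain groups are C_0 ≅ Z^7, C_1 ≅ Z^9, C_2 ≅ Z^2.

Boundary ∂_1: C_1 → C_0 maps an edge to its endpoints' difference, ∂[p,q] = q − p. For instance
  ∂[1,2] = [2] − [1].
The resulting 7×9 matrix has rank 6, and its Smith normal form has invariant factors (1,1,1,1,1,1).

The boundary map ∂_2: C_2 → C_1 sends each 2-simplex [p,q,r] to [q,r] − [p,r] + [p,q]. For instance
  ∂[0,4,5] = [4,5] − [0,5] + [0,4],
  ∂[0,2,3] = [2,3] − [0,3] + [0,2].
The resulting 9×2 matrix has rank 2, and its Smith normal form has invariant factors (1,1).

Now H_k = ker ∂_k / im ∂_{k+1}, so:

  H_0: rank C_0 − rank ∂_1 = 7 − 6 = 1, and the invariant factors of ∂_1 are all 1, so H_0 ≅ Z.
  H_1: rank ker ∂_1 − rank ∂_2 = (9 − 6) − 2 = 1, and the invariant factors of ∂_2 are all 1, so H_1 ≅ Z.
  H_2: rank ker ∂_2 − rank ∂_3 = (2 − 2) − 0 = 0, and there is no ∂_3, so H_2 ≅ 0.

Hence the Betti numbers are b_0 = 1, b_1 = 1, b_2 = 0.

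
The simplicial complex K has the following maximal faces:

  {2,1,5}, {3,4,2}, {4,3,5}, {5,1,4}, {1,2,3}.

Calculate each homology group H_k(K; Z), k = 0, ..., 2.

Order the vertices as 1 < 2 < 3 < 4 < 5. Listing each simplex with vertices in this order, K has dimension 2 with simplices:

  0-simplices (5): [1], [2], [3], [4], [5]
  1-simplices (10): [1,2], [1,3], [1,4], [1,5], [2,3], [2,4], [2,5], [3,4], [3,5], [4,5]
  2-simplices (5): [1,2,3], [1,2,5], [1,4,5], [2,3,4], [3,4,5]

giving chain groups C_0 ≅ Z^5, C_1 ≅ Z^10, C_2 ≅ Z^5.

The boundary map ∂_1: C_1 → C_0 sends each edge [p,q] (with p < q) to q − p. For instance
  ∂[1,5] = [5] − [1].
The resulting 5×10 matrix has rank 4, and its Smith normal form has invariant factors (1,1,1,1).

Boundary ∂_2: C_2 → C_1 maps a triangle to the signed sum of its edges. For instance
  ∂[3,4,5] = [4,5] − [3,5] + [3,4],
  ∂[1,4,5] = [4,5] − [1,5] + [1,4].
The resulting 10×5 matrix has rank 5, and its Smith normal form has invariant factors (1,1,1,1,1).

From H_k ≅ ker(∂_k) / im(∂_{k+1}) we obtain:

  H_0: rank C_0 − rank ∂_1 = 5 − 4 = 1, and the invariant factors of ∂_1 are all 1, so H_0 ≅ Z.
  H_1: rank ker ∂_1 − rank ∂_2 = (10 − 4) − 5 = 1, and the invariant factors of ∂_2 are all 1, so H_1 ≅ Z.
  H_2: rank ker ∂_2 − rank ∂_3 = (5 − 5) − 0 = 0, and there is no ∂_3, so H_2 ≅ 0.

As a check, the Euler characteristic is 5 − 10 + 5 = 0, which agrees with 1 − 1 + 0 = 0.

H_0 = Z,  H_1 = Z,  H_2 = 0.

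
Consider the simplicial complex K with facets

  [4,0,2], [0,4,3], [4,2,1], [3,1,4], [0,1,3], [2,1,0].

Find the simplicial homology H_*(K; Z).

Fix the vertex order 0 < 1 < 2 < 3 < 4 and write every simplex with vertices in increasing order. Then dim K = 2 and the simplices of K are:

  0-simplices (5): [0], [1], [2], [3], [4]
  1-simplices (9): [0,1], [0,2], [0,3], [0,4], [1,2], [1,3], [1,4], [2,4], [3,4]
  2-simplices (6): [0,1,2], [0,1,3], [0,2,4], [0,3,4], [1,2,4], [1,3,4]

so the chain groups are C_0 ≅ Z^5, C_1 ≅ Z^9, C_2 ≅ Z^6.

∂_1: C_1 → C_0 sends each edge [p,q] (with p < q) to q − p. For instance
  ∂[0,1] = [1] − [0].
The 5×9 boundary matrix has rank 4 and Smith normal form diag(1,1,1,1).

The boundary map ∂_2: C_2 → C_1 acts by ∂[p,q,r] = [q,r] − [p,r] + [p,q]. For instance
  ∂[0,2,4] = [2,4] − [0,4] + [0,2],
  ∂[0,1,2] = [1,2] − [0,2] + [0,1].
The 9×6 boundary matrix has rank 5 and Smith normal form diag(1,1,1,1,1).

Now H_k = ker ∂_k / im ∂_{k+1}, so:

  H_0: rank C_0 − rank ∂_1 = 5 − 4 = 1, and the invariant factors of ∂_1 are all 1, so H_0 ≅ Z.
  H_1: rank ker ∂_1 − rank ∂_2 = (9 − 4) − 5 = 0, and the invariant factors of ∂_2 are all 1, so H_1 ≅ 0.
  H_2: rank ker ∂_2 − rank ∂_3 = (6 − 5) − 0 = 1, and there is no ∂_3, so H_2 ≅ Z.

As a check, the Euler characteristic is 5 − 9 + 6 = 2, which agrees with 1 − 0 + 1 = 2.

H_0 = Z,  H_1 = 0,  H_2 = Z.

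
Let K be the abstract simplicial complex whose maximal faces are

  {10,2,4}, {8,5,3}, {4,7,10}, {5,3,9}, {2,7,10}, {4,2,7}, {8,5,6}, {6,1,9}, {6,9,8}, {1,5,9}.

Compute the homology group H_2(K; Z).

Take the total order 1 < 2 < 3 < 4 < 5 < 6 < 7 < 8 < 9 < 10 on the vertex set. Then K (dimension 2) consists of the simplices:

  0-simplices (10): [1], [2], [3], [4], [5], [6], [7], [8], [9], [10]
  1-simplices (18): [1,5], [1,6], [1,9], [2,4], [2,7], [2,10], [3,5], [3,8], [3,9], [4,7], [4,10], [5,6], [5,8], [5,9], [6,8], [6,9], [7,10], [8,9]
  2-simplices (10): [1,5,9], [1,6,9], [2,4,7], [2,4,10], [2,7,10], [3,5,8], [3,5,9], [4,7,10], [5,6,8], [6,8,9]

giving chain groups C_0 ≅ Z^10, C_1 ≅ Z^18, C_2 ≅ Z^10.

Boundary ∂_1: C_1 → C_0 is given by ∂[p,q] = [q] − [p]. For instance
  ∂[5,9] = [9] − [5].
As a 10×18 matrix over Z this has rank 8, with invariant factors (1,1,1,1,1,1,1,1).

Boundary ∂_2: C_2 → C_1 acts by ∂[p,q,r] = [q,r] − [p,r] + [p,q]. For instance
  ∂[4,7,10] = [7,10] − [4,10] + [4,7],
  ∂[3,5,9] = [5,9] − [3,9] + [3,5].
The resulting 18×10 matrix has rank 9, and its Smith normal form has invariant factors (1,1,1,1,1,1,1,1,1).

Computing H_k = (kernel of ∂_k) / (image of ∂_{k+1}):

  H_2: rank ker ∂_2 − rank ∂_3 = (10 − 9) − 0 = 1, and there is no ∂_3, so H_2 ≅ Z.

(K is a triangulation of the disjoint union of the cylinder S^1 x I and the 2-sphere S^2.)

H_2 = Z.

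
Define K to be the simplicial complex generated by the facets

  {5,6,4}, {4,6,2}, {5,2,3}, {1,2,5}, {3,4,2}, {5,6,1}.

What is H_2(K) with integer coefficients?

H_2 = 0.

K has 6 vertices, 12 edges, 6 triangles.
rank ∂_2 = 6, rank ∂_3 = 0 ⇒ b_2 = 6 − 6 − 0 = 0. So H_2 = 0.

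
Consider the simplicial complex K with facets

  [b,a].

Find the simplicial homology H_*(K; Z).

H_0 = Z,  H_1 = 0.

We work with the vertex ordering a < b. The simplices of K, each written with vertices in increasing order, are:

  0-simplices (2): a, b
  1-simplices (1): ab

giving chain groups C_0 ≅ Z^2, C_1 ≅ Z^1.

∂_1: C_1 → C_0 maps an edge to its endpoints' difference, ∂[p,q] = q − p. For instance
  ∂ab = b − a.
The resulting 2×1 matrix has rank 1, and its Smith normal form has invariant factors (1).

Reading off H_k = ker ∂_k / im ∂_{k+1}:

  H_0: rank C_0 − rank ∂_1 = 2 − 1 = 1, and the invariant factors of ∂_1 are all 1, so H_0 = Z.
  H_1: rank ker ∂_1 − rank ∂_2 = (1 − 1) − 0 = 0, and there is no ∂_2, so H_1 = 0.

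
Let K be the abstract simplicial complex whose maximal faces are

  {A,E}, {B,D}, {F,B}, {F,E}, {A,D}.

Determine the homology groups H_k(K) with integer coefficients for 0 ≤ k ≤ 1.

Fix the vertex order A < B < D < E < F and write every simplex with vertices in increasing order. Then dim K = 1 and the simplices of K are:

  0-simplices (5): A, B, D, E, F
  1-simplices (5): AD, AE, BD, BF, EF

so the chain groups are C_0 ≅ Z^5, C_1 ≅ Z^5.

The boundary map ∂_1: C_1 → C_0 sends each edge [p,q] (with p < q) to q − p. For instance
  ∂BF = F − B.
As a 5×5 matrix over Z this has rank 4, with invariant factors (1,1,1,1).

From H_k ≅ ker(∂_k) / im(∂_{k+1}) we obtain:

  H_0: rank C_0 − rank ∂_1 = 5 − 4 = 1, and the invariant factors of ∂_1 are all 1, so H_0 ≅ Z.
  H_1: rank ker ∂_1 − rank ∂_2 = (5 − 4) − 0 = 1, and there is no ∂_2, so H_1 ≅ Z.

H_0 = Z,  H_1 = Z.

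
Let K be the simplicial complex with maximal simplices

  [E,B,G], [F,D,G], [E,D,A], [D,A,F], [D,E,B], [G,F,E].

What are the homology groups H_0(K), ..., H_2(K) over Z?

H_0 = Z,  H_1 = Z,  H_2 = 0.

We work with the vertex ordering A < B < D < E < F < G. The simplices of K, each written with vertices in increasing order, are:

  0-simplices (6): A, B, D, E, F, G
  1-simplices (12): AD, AE, AF, BD, BE, BG, DE, DF, DG, EF, EG, FG
  2-simplices (6): ADE, ADF, BDE, BEG, DFG, EFG

giving chain groups C_0 ≅ Z^6, C_1 ≅ Z^12, C_2 ≅ Z^6.

Boundary ∂_1: C_1 → C_0 maps an edge to its endpoints' difference, ∂[p,q] = q − p.
The 6×12 boundary matrix has rank 5 and Smith normal form diag(1,1,1,1,1).

∂_2: C_2 → C_1 acts by ∂[p,q,r] = [q,r] − [p,r] + [p,q]. For instance
  ∂BDE = DE − BE + BD,
  ∂DFG = FG − DG + DF.
As a 12×6 matrix over Z this has rank 6, with invariant factors (1,1,1,1,1,1).

Now H_k = ker ∂_k / im ∂_{k+1}, so:

  H_0: rank C_0 − rank ∂_1 = 6 − 5 = 1, and the invariant factors of ∂_1 are all 1, so H_0 = Z.
  H_1: rank ker ∂_1 − rank ∂_2 = (12 − 5) − 6 = 1, and the invariant factors of ∂_2 are all 1, so H_1 = Z.
  H_2: rank ker ∂_2 − rank ∂_3 = (6 − 6) − 0 = 0, and there is no ∂_3, so H_2 = 0.

(K is a triangulation of the cylinder S^1 x I.)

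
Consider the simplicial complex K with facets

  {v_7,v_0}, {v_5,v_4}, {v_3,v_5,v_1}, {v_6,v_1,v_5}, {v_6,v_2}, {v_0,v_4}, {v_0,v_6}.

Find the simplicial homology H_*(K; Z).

H_0 ≅ Z,  H_1 ≅ Z,  H_2 = 0.

We work with the vertex ordering v_0 < v_1 < v_2 < v_3 < v_4 < v_5 < v_6 < v_7. The simplices of K, each written with vertices in increasing order, are:

  0-simplices (8): [v_0], [v_1], [v_2], [v_3], [v_4], [v_5], [v_6], [v_7]
  1-simplices (10): [v_0,v_4], [v_0,v_6], [v_0,v_7], [v_1,v_3], [v_1,v_5], [v_1,v_6], [v_2,v_6], [v_3,v_5], [v_4,v_5], [v_5,v_6]
  2-simplices (2): [v_1,v_3,v_5], [v_1,v_5,v_6]

Hence C_0 ≅ Z^8, C_1 ≅ Z^10, C_2 ≅ Z^2.

The boundary map ∂_1: C_1 → C_0 maps an edge to its endpoints' difference, ∂[p,q] = q − p.
This gives a 8×10 integer matrix of rank 7; reducing to Smith normal form yields diagonal entries (1,1,1,1,1,1,1).

∂_2: C_2 → C_1 sends each 2-simplex [p,q,r] to [q,r] − [p,r] + [p,q]. For instance
  ∂[v_1,v_5,v_6] = [v_5,v_6] − [v_1,v_6] + [v_1,v_5],
  ∂[v_1,v_3,v_5] = [v_3,v_5] − [v_1,v_5] + [v_1,v_3].
The 10×2 boundary matrix has rank 2 and Smith normal form diag(1,1).

Computing H_k = (kernel of ∂_k) / (image of ∂_{k+1}):

  H_0: rank C_0 − rank ∂_1 = 8 − 7 = 1, and the invariant factors of ∂_1 are all 1, so H_0 ≅ Z.
  H_1: rank ker ∂_1 − rank ∂_2 = (10 − 7) − 2 = 1, and the invariant factors of ∂_2 are all 1, so H_1 ≅ Z.
  H_2: rank ker ∂_2 − rank ∂_3 = (2 − 2) − 0 = 0, and there is no ∂_3, so H_2 ≅ 0.

As a check, the Euler characteristic is 8 − 10 + 2 = 0, which agrees with 1 − 1 + 0 = 0.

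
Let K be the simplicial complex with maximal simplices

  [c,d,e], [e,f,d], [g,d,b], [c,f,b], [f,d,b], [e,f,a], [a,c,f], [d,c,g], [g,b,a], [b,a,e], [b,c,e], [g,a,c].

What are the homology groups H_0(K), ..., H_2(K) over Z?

H_0 ≅ Z,  H_1 ≅ Z/2,  H_2 = 0.

We work with the vertex ordering a < b < c < d < e < f < g. The simplices of K, each written with vertices in increasing order, are:

  0-simplices (7): a, b, c, d, e, f, g
  1-simplices (18): ab, ac, ae, af, ag, bc, bd, be, bf, bg, cd, ce, cf, cg, de, df, dg, ef
  2-simplices (12): abe, abg, acf, acg, aef, bce, bcf, bdf, bdg, cde, cdg, def

Hence C_0 ≅ Z^7, C_1 ≅ Z^18, C_2 ≅ Z^12.

Boundary ∂_1: C_1 → C_0 is given by ∂[p,q] = [q] − [p].
The 7×18 boundary matrix has rank 6 and Smith normal form diag(1,1,1,1,1,1).

The boundary map ∂_2: C_2 → C_1 acts by ∂[p,q,r] = [q,r] − [p,r] + [p,q]. For instance
  ∂acg = cg − ag + ac,
  ∂abg = bg − ag + ab.
The resulting 18×12 matrix has rank 12, and its Smith normal form has invariant factors (1,1,1,1,1,1,1,1,1,1,1,2).

Computing H_k = (kernel of ∂_k) / (image of ∂_{k+1}):

  H_0: rank C_0 − rank ∂_1 = 7 − 6 = 1, and the invariant factors of ∂_1 are all 1, so H_0 = Z.
  H_1: rank ker ∂_1 − rank ∂_2 = (18 − 6) − 12 = 0, and ∂_2 has invariant factor 2 > 1, so H_1 = Z/2.
  H_2: rank ker ∂_2 − rank ∂_3 = (12 − 12) − 0 = 0, and there is no ∂_3, so H_2 = 0.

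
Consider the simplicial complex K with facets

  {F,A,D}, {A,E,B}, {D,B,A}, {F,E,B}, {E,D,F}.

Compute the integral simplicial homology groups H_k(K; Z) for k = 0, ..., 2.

H_0 = Z,  H_1 = Z,  H_2 = 0.

K has 5 vertices, 10 edges, 5 triangles.
rank ∂_0 = 0, rank ∂_1 = 4 ⇒ b_0 = 5 − 0 − 4 = 1; all invariant factors of ∂_1 are 1 so no torsion. So H_0 ≅ Z.
rank ∂_1 = 4, rank ∂_2 = 5 ⇒ b_1 = 10 − 4 − 5 = 1; all invariant factors of ∂_2 are 1 so no torsion. So H_1 ≅ Z.
rank ∂_2 = 5, rank ∂_3 = 0 ⇒ b_2 = 5 − 5 − 0 = 0. So H_2 ≅ 0.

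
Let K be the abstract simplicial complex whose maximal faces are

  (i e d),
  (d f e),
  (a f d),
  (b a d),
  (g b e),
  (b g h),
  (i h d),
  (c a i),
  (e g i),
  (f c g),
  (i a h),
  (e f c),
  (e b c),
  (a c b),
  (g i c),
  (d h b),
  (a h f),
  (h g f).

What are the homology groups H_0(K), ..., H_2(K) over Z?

H_0 = Z,  H_1 = Z × Z/2,  H_2 = 0.

We work with the vertex ordering a < b < c < d < e < f < g < h < i. The simplices of K, each written with vertices in increasing order, are:

  0-simplices (9): a, b, c, d, e, f, g, h, i
  1-simplices (27): ab, ac, ad, af, ah, ai, bc, bd, be, bg, bh, ce, cf, cg, ci, de, df, dh, di, ef, eg, ei, fg, fh, gh, gi, hi
  2-simplices (18): abc, abd, aci, adf, afh, ahi, bce, bdh, beg, bgh, cef, cfg, cgi, def, dei, dhi, egi, fgh

giving chain groups C_0 ≅ Z^9, C_1 ≅ Z^27, C_2 ≅ Z^18.

Boundary ∂_1: C_1 → C_0 is given by ∂[p,q] = [q] − [p].
The 9×27 boundary matrix has rank 8 and Smith normal form diag(1,1,1,1,1,1,1,1).

∂_2: C_2 → C_1 sends each 2-simplex [p,q,r] to [q,r] − [p,r] + [p,q]. For instance
  ∂cef = ef − cf + ce,
  ∂egi = gi − ei + eg.
As a 27×18 matrix over Z this has rank 18, with invariant factors (1,1,1,1,1,1,1,1,1,1,1,1,1,1,1,1,1,2).

Computing H_k = (kernel of ∂_k) / (image of ∂_{k+1}):

  H_0: rank C_0 − rank ∂_1 = 9 − 8 = 1, and the invariant factors of ∂_1 are all 1, so H_0 = Z.
  H_1: rank ker ∂_1 − rank ∂_2 = (27 − 8) − 18 = 1, and ∂_2 has invariant factor 2 > 1, so H_1 = Z × Z/2.
  H_2: rank ker ∂_2 − rank ∂_3 = (18 − 18) − 0 = 0, and there is no ∂_3, so H_2 = 0.

As a check, the Euler characteristic is 9 − 27 + 18 = 0, which agrees with 1 − 1 + 0 = 0.
(K is a triangulation of the Klein bottle.)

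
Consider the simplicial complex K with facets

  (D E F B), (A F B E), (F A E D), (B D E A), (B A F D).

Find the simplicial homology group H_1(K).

H_1 ≅ 0.

Fix the vertex order A < B < D < E < F and write every simplex with vertices in increasing order. Then dim K = 3 and the simplices of K are:

  0-simplices (5): A, B, D, E, F
  1-simplices (10): AB, AD, AE, AF, BD, BE, BF, DE, DF, EF
  2-simplices (10): ABD, ABE, ABF, ADE, ADF, AEF, BDE, BDF, BEF, DEF
  3-simplices (5): ABDE, ABDF, ABEF, ADEF, BDEF

so the chain groups are C_0 ≅ Z^5, C_1 ≅ Z^10, C_2 ≅ Z^10, C_3 ≅ Z^5.

The boundary map ∂_1: C_1 → C_0 is given by ∂[p,q] = [q] − [p].
As a 5×10 matrix over Z this has rank 4, with invariant factors (1,1,1,1).

Boundary ∂_2: C_2 → C_1 maps a triangle to the signed sum of its edges. For instance
  ∂BDE = DE − BE + BD,
  ∂BEF = EF − BF + BE.
This gives a 10×10 integer matrix of rank 6; reducing to Smith normal form yields diagonal entries (1,1,1,1,1,1).

Boundary ∂_3: C_3 → C_2 sends each 3-simplex σ to the alternating sum Σ_i (−1)^i (σ with its i-th vertex removed). For instance
  ∂BDEF = DEF − BEF + BDF − BDE,
  ∂ABDE = BDE − ADE + ABE − ABD.
This gives a 10×5 integer matrix of rank 4; reducing to Smith normal form yields diagonal entries (1,1,1,1).

Now H_k = ker ∂_k / im ∂_{k+1}, so:

  H_1: rank ker ∂_1 − rank ∂_2 = (10 − 4) − 6 = 0, and the invariant factors of ∂_2 are all 1, so H_1 ≅ 0.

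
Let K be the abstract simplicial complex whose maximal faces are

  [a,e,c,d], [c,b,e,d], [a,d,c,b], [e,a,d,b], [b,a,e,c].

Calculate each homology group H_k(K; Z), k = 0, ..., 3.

H_0 ≅ Z,  H_1 = 0,  H_2 = 0,  H_3 ≅ Z.

We work with the vertex ordering a < b < c < d < e. The simplices of K, each written with vertices in increasing order, are:

  0-simplices (5): a, b, c, d, e
  1-simplices (10): ab, ac, ad, ae, bc, bd, be, cd, ce, de
  2-simplices (10): abc, abd, abe, acd, ace, ade, bcd, bce, bde, cde
  3-simplices (5): abcd, abce, abde, acde, bcde

giving chain groups C_0 ≅ Z^5, C_1 ≅ Z^10, C_2 ≅ Z^10, C_3 ≅ Z^5.

The boundary map ∂_1: C_1 → C_0 sends each edge [p,q] (with p < q) to q − p.
The 5×10 boundary matrix has rank 4 and Smith normal form diag(1,1,1,1).

∂_2: C_2 → C_1 maps a triangle to the signed sum of its edges. For instance
  ∂abd = bd − ad + ab,
  ∂abe = be − ae + ab.
As a 10×10 matrix over Z this has rank 6, with invariant factors (1,1,1,1,1,1).

Boundary ∂_3: C_3 → C_2 sends each 3-simplex σ to the alternating sum Σ_i (−1)^i (σ with its i-th vertex removed). For instance
  ∂abce = bce − ace + abe − abc,
  ∂abcd = bcd − acd + abd − abc.
This gives a 10×5 integer matrix of rank 4; reducing to Smith normal form yields diagonal entries (1,1,1,1).

From H_k ≅ ker(∂_k) / im(∂_{k+1}) we obtain:

  H_0: rank C_0 − rank ∂_1 = 5 − 4 = 1, and the invariant factors of ∂_1 are all 1, so H_0 ≅ Z.
  H_1: rank ker ∂_1 − rank ∂_2 = (10 − 4) − 6 = 0, and the invariant factors of ∂_2 are all 1, so H_1 ≅ 0.
  H_2: rank ker ∂_2 − rank ∂_3 = (10 − 6) − 4 = 0, and the invariant factors of ∂_3 are all 1, so H_2 ≅ 0.
  H_3: rank ker ∂_3 − rank ∂_4 = (5 − 4) − 0 = 1, and there is no ∂_4, so H_3 ≅ Z.

As a check, the Euler characteristic is 5 − 10 + 10 − 5 = 0, which agrees with 1 − 0 + 0 − 1 = 0.
(K is a triangulation of the 3-sphere S^3.)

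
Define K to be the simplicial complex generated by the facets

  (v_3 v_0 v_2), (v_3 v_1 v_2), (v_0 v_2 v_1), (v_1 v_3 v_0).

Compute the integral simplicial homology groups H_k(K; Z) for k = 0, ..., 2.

Order the vertices as v_0 < v_1 < v_2 < v_3. Listing each simplex with vertices in this order, K has dimension 2 with simplices:

  0-simplices (4): [v_0], [v_1], [v_2], [v_3]
  1-simplices (6): [v_0,v_1], [v_0,v_2], [v_0,v_3], [v_1,v_2], [v_1,v_3], [v_2,v_3]
  2-simplices (4): [v_0,v_1,v_2], [v_0,v_1,v_3], [v_0,v_2,v_3], [v_1,v_2,v_3]

Hence C_0 ≅ Z^4, C_1 ≅ Z^6, C_2 ≅ Z^4.

Boundary ∂_1: C_1 → C_0 is given by ∂[p,q] = [q] − [p].
As a 4×6 matrix over Z this has rank 3, with invariant factors (1,1,1).

Boundary ∂_2: C_2 → C_1 maps a triangle to the signed sum of its edges. For instance
  ∂[v_0,v_1,v_2] = [v_1,v_2] − [v_0,v_2] + [v_0,v_1],
  ∂[v_0,v_2,v_3] = [v_2,v_3] − [v_0,v_3] + [v_0,v_2].
As a 6×4 matrix over Z this has rank 3, with invariant factors (1,1,1).

From H_k ≅ ker(∂_k) / im(∂_{k+1}) we obtain:

  H_0: rank C_0 − rank ∂_1 = 4 − 3 = 1, and the invariant factors of ∂_1 are all 1, so H_0 = Z.
  H_1: rank ker ∂_1 − rank ∂_2 = (6 − 3) − 3 = 0, and the invariant factors of ∂_2 are all 1, so H_1 = 0.
  H_2: rank ker ∂_2 − rank ∂_3 = (4 − 3) − 0 = 1, and there is no ∂_3, so H_2 = Z.

As a check, the Euler characteristic is 4 − 6 + 4 = 2, which agrees with 1 − 0 + 1 = 2.

H_0 = Z,  H_1 = 0,  H_2 = Z.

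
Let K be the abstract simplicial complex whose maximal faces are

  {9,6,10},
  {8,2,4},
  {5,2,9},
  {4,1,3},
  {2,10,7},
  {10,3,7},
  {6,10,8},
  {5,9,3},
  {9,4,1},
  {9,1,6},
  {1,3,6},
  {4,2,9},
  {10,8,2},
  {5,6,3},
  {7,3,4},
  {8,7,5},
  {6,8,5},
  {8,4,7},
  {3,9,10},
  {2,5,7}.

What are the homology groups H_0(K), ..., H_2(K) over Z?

H_0 ≅ Z,  H_1 ≅ Z ⊕ Z/2Z,  H_2 = 0.

Fix the vertex order 1 < 2 < 3 < 4 < 5 < 6 < 7 < 8 < 9 < 10 and write every simplex with vertices in increasing order. Then dim K = 2 and the simplices of K are:

  0-simplices (10): [1], [2], [3], [4], [5], [6], [7], [8], [9], [10]
  1-simplices (30): (30 of them)
  2-simplices (20): (20 of them)

so the chain groups are C_0 ≅ Z^10, C_1 ≅ Z^30, C_2 ≅ Z^20.

∂_1: C_1 → C_0 sends each edge [p,q] (with p < q) to q − p.
The 10×30 boundary matrix has rank 9 and Smith normal form diag(1,1,1,1,1,1,1,1,1).

The boundary map ∂_2: C_2 → C_1 sends each 2-simplex [p,q,r] to [q,r] − [p,r] + [p,q]. For instance
  ∂[3,5,6] = [5,6] − [3,6] + [3,5],
  ∂[2,5,7] = [5,7] − [2,7] + [2,5].
As a 30×20 matrix over Z this has rank 20, with invariant factors (1,1,1,1,1,1,1,1,1,1,1,1,1,1,1,1,1,1,1,2).

Computing H_k = (kernel of ∂_k) / (image of ∂_{k+1}):

  H_0: rank C_0 − rank ∂_1 = 10 − 9 = 1, and the invariant factors of ∂_1 are all 1, so H_0 ≅ Z.
  H_1: rank ker ∂_1 − rank ∂_2 = (30 − 9) − 20 = 1, and ∂_2 has invariant factor 2 > 1, so H_1 ≅ Z ⊕ Z/2Z.
  H_2: rank ker ∂_2 − rank ∂_3 = (20 − 20) − 0 = 0, and there is no ∂_3, so H_2 ≅ 0.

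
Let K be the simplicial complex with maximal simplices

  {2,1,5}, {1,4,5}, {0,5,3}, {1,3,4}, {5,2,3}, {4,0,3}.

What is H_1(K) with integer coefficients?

H_1 = Z.

We work with the vertex ordering 0 < 1 < 2 < 3 < 4 < 5. The simplices of K, each written with vertices in increasing order, are:

  0-simplices (6): [0], [1], [2], [3], [4], [5]
  1-simplices (12): [0,3], [0,4], [0,5], [1,2], [1,3], [1,4], [1,5], [2,3], [2,5], [3,4], [3,5], [4,5]
  2-simplices (6): [0,3,4], [0,3,5], [1,2,5], [1,3,4], [1,4,5], [2,3,5]

Hence C_0 ≅ Z^6, C_1 ≅ Z^12, C_2 ≅ Z^6.

The boundary map ∂_1: C_1 → C_0 is given by ∂[p,q] = [q] − [p].
As a 6×12 matrix over Z this has rank 5, with invariant factors (1,1,1,1,1).

∂_2: C_2 → C_1 maps a triangle to the signed sum of its edges. For instance
  ∂[0,3,4] = [3,4] − [0,4] + [0,3],
  ∂[2,3,5] = [3,5] − [2,5] + [2,3].
The resulting 12×6 matrix has rank 6, and its Smith normal form has invariant factors (1,1,1,1,1,1).

Reading off H_k = ker ∂_k / im ∂_{k+1}:

  H_1: rank ker ∂_1 − rank ∂_2 = (12 − 5) − 6 = 1, and the invariant factors of ∂_2 are all 1, so H_1 = Z.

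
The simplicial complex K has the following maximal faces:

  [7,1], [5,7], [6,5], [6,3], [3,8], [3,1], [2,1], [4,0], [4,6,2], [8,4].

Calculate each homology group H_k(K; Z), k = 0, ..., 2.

H_0 ≅ Z,  H_1 ≅ Z^3,  H_2 = 0.

Order the vertices as 0 < 1 < 2 < 3 < 4 < 5 < 6 < 7 < 8. Listing each simplex with vertices in this order, K has dimension 2 with simplices:

  0-simplices (9): [0], [1], [2], [3], [4], [5], [6], [7], [8]
  1-simplices (12): [0,4], [1,2], [1,3], [1,7], [2,4], [2,6], [3,6], [3,8], [4,6], [4,8], [5,6], [5,7]
  2-simplices (1): [2,4,6]

giving chain groups C_0 ≅ Z^9, C_1 ≅ Z^12, C_2 ≅ Z^1.

The boundary map ∂_1: C_1 → C_0 is given by ∂[p,q] = [q] − [p]. For instance
  ∂[4,8] = [8] − [4].
The 9×12 boundary matrix has rank 8 and Smith normal form diag(1,1,1,1,1,1,1,1).

∂_2: C_2 → C_1 acts by ∂[p,q,r] = [q,r] − [p,r] + [p,q]. For instance
  ∂[2,4,6] = [4,6] − [2,6] + [2,4].
As a 12×1 matrix over Z this has rank 1, with invariant factors (1).

Reading off H_k = ker ∂_k / im ∂_{k+1}:

  H_0: rank C_0 − rank ∂_1 = 9 − 8 = 1, and the invariant factors of ∂_1 are all 1, so H_0 = Z.
  H_1: rank ker ∂_1 − rank ∂_2 = (12 − 8) − 1 = 3, and the invariant factors of ∂_2 are all 1, so H_1 = Z^3.
  H_2: rank ker ∂_2 − rank ∂_3 = (1 − 1) − 0 = 0, and there is no ∂_3, so H_2 = 0.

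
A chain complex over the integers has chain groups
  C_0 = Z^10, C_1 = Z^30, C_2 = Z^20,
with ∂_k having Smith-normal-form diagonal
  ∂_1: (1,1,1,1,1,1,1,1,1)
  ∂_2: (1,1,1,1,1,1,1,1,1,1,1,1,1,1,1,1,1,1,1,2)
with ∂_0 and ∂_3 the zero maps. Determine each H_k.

H_0: b_0 = 10 − 0 − 9 = 1; torsion from ∂_1 factors > 1: none. So H_0 ≅ Z.
H_1: b_1 = 30 − 9 − 20 = 1; torsion from ∂_2 factors > 1: [2]. So H_1 ≅ Z ⊕ Z/2Z.
H_2: b_2 = 20 − 20 − 0 = 0; torsion from ∂_3 factors > 1: none. So H_2 ≅ 0.

H_0 ≅ Z,  H_1 ≅ Z ⊕ Z/2Z,  H_2 = 0.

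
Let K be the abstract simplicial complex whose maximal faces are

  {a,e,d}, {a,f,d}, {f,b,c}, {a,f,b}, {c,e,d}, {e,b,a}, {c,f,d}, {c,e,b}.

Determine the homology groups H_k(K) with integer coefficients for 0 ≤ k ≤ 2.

Take the total order a < b < c < d < e < f on the vertex set. Then K (dimension 2) consists of the simplices:

  0-simplices (6): a, b, c, d, e, f
  1-simplices (12): ab, ad, ae, af, bc, be, bf, cd, ce, cf, de, df
  2-simplices (8): abe, abf, ade, adf, bce, bcf, cde, cdf

giving chain groups C_0 ≅ Z^6, C_1 ≅ Z^12, C_2 ≅ Z^8.

∂_1: C_1 → C_0 maps an edge to its endpoints' difference, ∂[p,q] = q − p. For instance
  ∂ae = e − a.
The 6×12 boundary matrix has rank 5 and Smith normal form diag(1,1,1,1,1).

The boundary map ∂_2: C_2 → C_1 maps a triangle to the signed sum of its edges. For instance
  ∂abf = bf − af + ab,
  ∂abe = be − ae + ab.
The resulting 12×8 matrix has rank 7, and its Smith normal form has invariant factors (1,1,1,1,1,1,1).

Reading off H_k = ker ∂_k / im ∂_{k+1}:

  H_0: rank C_0 − rank ∂_1 = 6 − 5 = 1, and the invariant factors of ∂_1 are all 1, so H_0 = Z.
  H_1: rank ker ∂_1 − rank ∂_2 = (12 − 5) − 7 = 0, and the invariant factors of ∂_2 are all 1, so H_1 = 0.
  H_2: rank ker ∂_2 − rank ∂_3 = (8 − 7) − 0 = 1, and there is no ∂_3, so H_2 = Z.

H_0 ≅ Z,  H_1 = 0,  H_2 ≅ Z.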